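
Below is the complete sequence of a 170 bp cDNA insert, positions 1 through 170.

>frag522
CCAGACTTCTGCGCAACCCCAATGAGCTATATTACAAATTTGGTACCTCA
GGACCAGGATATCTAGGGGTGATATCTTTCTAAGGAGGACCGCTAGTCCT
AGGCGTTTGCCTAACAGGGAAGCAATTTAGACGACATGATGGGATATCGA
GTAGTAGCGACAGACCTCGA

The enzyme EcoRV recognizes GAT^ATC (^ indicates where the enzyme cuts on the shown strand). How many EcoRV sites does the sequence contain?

GATATC occurs starting at positions 58, 71, 143.
EcoRV cuts at 3 sites.

3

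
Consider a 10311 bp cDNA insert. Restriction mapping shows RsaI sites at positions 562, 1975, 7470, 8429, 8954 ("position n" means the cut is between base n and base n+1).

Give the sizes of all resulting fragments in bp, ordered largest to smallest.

5495, 1413, 1357, 959, 562, 525 bp

Linear molecule, 5 cuts → 6 fragments:
  562 − 0 = 562 bp
  1975 − 562 = 1413 bp
  7470 − 1975 = 5495 bp
  8429 − 7470 = 959 bp
  8954 − 8429 = 525 bp
  10311 − 8954 = 1357 bp
Sorted largest to smallest: 5495, 1413, 1357, 959, 562, 525 bp.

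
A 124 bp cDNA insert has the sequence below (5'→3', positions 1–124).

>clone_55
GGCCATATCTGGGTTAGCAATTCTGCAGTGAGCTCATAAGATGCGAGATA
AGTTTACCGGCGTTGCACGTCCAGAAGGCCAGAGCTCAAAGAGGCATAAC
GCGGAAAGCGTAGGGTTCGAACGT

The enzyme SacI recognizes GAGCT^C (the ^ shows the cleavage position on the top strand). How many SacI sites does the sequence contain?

2

GAGCTC occurs starting at positions 30, 82.
SacI cuts at 2 sites.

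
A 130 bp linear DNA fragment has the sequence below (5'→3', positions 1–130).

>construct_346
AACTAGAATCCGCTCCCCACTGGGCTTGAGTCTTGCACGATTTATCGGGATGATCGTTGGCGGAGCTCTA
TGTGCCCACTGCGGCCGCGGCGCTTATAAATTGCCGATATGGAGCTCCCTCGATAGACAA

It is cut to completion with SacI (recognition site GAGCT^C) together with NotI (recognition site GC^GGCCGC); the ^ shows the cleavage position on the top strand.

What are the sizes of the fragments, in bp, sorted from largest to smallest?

SacI sites (GAGCTC) start at positions 63, 112.
SacI cuts after base 5 of each site (before the last base), so after positions 67, 116.
The NotI site (GCGGCCGC) starts at position 81.
NotI cuts after base 2 of each site, so after position 82.
Combined cut positions: 67, 82, 116.
Linear molecule, 3 cuts → 4 fragments:
  1–67 → 67 bp
  68–82 → 15 bp
  83–116 → 34 bp
  117–130 → 14 bp
Sorted largest to smallest: 67, 34, 15, 14 bp.

67, 34, 15, 14 bp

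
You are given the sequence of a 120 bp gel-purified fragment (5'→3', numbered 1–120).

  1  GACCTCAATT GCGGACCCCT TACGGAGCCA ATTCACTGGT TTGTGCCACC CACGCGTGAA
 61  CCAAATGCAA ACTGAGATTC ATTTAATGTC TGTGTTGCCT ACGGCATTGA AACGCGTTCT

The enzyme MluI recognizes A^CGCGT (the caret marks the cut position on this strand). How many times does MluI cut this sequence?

ACGCGT occurs starting at positions 52, 112.
MluI cuts at 2 sites.

2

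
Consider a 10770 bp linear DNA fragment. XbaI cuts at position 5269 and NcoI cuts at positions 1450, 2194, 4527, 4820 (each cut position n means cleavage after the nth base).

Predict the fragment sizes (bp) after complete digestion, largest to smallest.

5501, 2333, 1450, 744, 449, 293 bp

Combined cut positions (sorted): 1450, 2194, 4527, 4820, 5269.
Linear molecule, 5 cuts → 6 fragments:
  1450 − 0 = 1450 bp
  2194 − 1450 = 744 bp
  4527 − 2194 = 2333 bp
  4820 − 4527 = 293 bp
  5269 − 4820 = 449 bp
  10770 − 5269 = 5501 bp
Sorted largest to smallest: 5501, 2333, 1450, 744, 449, 293 bp.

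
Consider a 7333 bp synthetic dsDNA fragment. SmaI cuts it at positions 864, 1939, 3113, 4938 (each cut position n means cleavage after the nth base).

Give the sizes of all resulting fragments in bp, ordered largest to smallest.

2395, 1825, 1174, 1075, 864 bp

Linear molecule, 4 cuts → 5 fragments:
  864 − 0 = 864 bp
  1939 − 864 = 1075 bp
  3113 − 1939 = 1174 bp
  4938 − 3113 = 1825 bp
  7333 − 4938 = 2395 bp
Sorted largest to smallest: 2395, 1825, 1174, 1075, 864 bp.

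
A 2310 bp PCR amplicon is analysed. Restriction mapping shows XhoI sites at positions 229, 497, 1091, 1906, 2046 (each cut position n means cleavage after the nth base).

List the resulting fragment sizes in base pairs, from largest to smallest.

815, 594, 268, 264, 229, 140 bp

Linear molecule, 5 cuts → 6 fragments:
  229 − 0 = 229 bp
  497 − 229 = 268 bp
  1091 − 497 = 594 bp
  1906 − 1091 = 815 bp
  2046 − 1906 = 140 bp
  2310 − 2046 = 264 bp
Sorted largest to smallest: 815, 594, 268, 264, 229, 140 bp.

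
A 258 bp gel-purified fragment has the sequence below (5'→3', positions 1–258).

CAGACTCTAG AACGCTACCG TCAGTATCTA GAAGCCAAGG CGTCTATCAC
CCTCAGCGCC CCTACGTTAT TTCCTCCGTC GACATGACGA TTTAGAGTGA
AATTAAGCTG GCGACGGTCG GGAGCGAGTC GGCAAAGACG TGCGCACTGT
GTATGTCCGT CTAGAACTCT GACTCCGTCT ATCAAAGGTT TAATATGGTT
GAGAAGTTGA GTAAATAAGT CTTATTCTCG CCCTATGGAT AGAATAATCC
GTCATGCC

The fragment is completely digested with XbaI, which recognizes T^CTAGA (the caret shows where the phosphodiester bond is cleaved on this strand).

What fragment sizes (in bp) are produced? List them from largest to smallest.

XbaI sites (TCTAGA) start at positions 6, 27, 160.
XbaI cuts after the first base of each site, so after positions 6, 27, 160.
Linear molecule, 3 cuts → 4 fragments:
  1–6 → 6 bp
  7–27 → 21 bp
  28–160 → 133 bp
  161–258 → 98 bp
Sorted largest to smallest: 133, 98, 21, 6 bp.

133, 98, 21, 6 bp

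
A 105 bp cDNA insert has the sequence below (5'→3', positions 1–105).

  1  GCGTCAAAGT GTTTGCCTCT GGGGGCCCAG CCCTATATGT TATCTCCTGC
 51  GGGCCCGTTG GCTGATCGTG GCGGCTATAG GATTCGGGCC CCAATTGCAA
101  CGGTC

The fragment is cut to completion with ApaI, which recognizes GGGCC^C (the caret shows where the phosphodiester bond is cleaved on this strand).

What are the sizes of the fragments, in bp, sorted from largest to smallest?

ApaI sites (GGGCCC) start at positions 23, 51, 86.
ApaI cuts after base 5 of each site (before the last base), so after positions 27, 55, 90.
Linear molecule, 3 cuts → 4 fragments:
  1–27 → 27 bp
  28–55 → 28 bp
  56–90 → 35 bp
  91–105 → 15 bp
Sorted largest to smallest: 35, 28, 27, 15 bp.

35, 28, 27, 15 bp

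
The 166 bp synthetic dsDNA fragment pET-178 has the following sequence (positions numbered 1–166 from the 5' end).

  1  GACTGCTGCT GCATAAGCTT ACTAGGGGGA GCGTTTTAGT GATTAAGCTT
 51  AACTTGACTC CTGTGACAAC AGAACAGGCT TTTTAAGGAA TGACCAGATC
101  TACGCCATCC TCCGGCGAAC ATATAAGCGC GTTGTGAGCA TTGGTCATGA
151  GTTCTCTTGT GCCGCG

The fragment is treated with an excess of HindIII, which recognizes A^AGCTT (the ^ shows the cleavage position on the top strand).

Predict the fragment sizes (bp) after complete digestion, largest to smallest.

HindIII sites (AAGCTT) start at positions 15, 45.
HindIII cuts after the first base of each site, so after positions 15, 45.
Linear molecule, 2 cuts → 3 fragments:
  1–15 → 15 bp
  16–45 → 30 bp
  46–166 → 121 bp
Sorted largest to smallest: 121, 30, 15 bp.

121, 30, 15 bp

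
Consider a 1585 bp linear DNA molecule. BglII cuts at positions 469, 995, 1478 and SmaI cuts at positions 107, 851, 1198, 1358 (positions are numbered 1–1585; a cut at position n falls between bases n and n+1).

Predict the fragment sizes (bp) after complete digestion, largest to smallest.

382, 362, 203, 160, 144, 120, 107, 107 bp

Combined cut positions (sorted): 107, 469, 851, 995, 1198, 1358, 1478.
Linear molecule, 7 cuts → 8 fragments:
  107 − 0 = 107 bp
  469 − 107 = 362 bp
  851 − 469 = 382 bp
  995 − 851 = 144 bp
  1198 − 995 = 203 bp
  1358 − 1198 = 160 bp
  1478 − 1358 = 120 bp
  1585 − 1478 = 107 bp
Sorted largest to smallest: 382, 362, 203, 160, 144, 120, 107, 107 bp.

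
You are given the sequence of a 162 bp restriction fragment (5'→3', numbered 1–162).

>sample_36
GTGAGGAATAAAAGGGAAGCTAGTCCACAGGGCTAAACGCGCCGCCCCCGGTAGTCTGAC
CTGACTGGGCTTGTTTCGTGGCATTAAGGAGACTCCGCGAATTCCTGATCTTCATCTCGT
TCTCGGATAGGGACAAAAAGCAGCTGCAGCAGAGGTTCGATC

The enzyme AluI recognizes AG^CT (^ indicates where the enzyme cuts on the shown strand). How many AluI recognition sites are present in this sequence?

2

AGCT occurs starting at positions 18, 142.
AluI cuts at 2 sites.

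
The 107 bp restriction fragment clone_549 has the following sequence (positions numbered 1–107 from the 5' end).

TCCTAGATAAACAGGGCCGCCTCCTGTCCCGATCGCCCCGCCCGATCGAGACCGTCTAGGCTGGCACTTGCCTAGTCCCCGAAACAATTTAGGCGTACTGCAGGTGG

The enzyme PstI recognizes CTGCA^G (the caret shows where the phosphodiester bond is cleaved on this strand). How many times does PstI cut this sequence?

1

CTGCAG occurs starting at position 98.
PstI cuts at 1 site.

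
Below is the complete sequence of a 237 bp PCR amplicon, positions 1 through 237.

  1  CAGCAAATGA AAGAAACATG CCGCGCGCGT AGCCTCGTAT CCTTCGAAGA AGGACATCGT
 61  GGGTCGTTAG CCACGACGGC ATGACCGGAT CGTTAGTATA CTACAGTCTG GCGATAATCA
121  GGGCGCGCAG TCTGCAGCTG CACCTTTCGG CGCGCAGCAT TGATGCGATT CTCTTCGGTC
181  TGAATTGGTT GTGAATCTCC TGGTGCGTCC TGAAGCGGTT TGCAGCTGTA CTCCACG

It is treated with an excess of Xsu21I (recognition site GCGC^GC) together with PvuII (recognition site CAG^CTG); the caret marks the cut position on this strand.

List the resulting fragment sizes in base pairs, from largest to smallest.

100, 72, 26, 16, 12, 11 bp

Xsu21I sites (GCGCGC) start at positions 23, 123, 150.
Xsu21I cuts after base 4 of each site, so after positions 26, 126, 153.
PvuII sites (CAGCTG) start at positions 135, 223.
PvuII cuts after base 3 of each site, so after positions 137, 225.
Combined cut positions: 26, 126, 137, 153, 225.
Linear molecule, 5 cuts → 6 fragments:
  1–26 → 26 bp
  27–126 → 100 bp
  127–137 → 11 bp
  138–153 → 16 bp
  154–225 → 72 bp
  226–237 → 12 bp
Sorted largest to smallest: 100, 72, 26, 16, 12, 11 bp.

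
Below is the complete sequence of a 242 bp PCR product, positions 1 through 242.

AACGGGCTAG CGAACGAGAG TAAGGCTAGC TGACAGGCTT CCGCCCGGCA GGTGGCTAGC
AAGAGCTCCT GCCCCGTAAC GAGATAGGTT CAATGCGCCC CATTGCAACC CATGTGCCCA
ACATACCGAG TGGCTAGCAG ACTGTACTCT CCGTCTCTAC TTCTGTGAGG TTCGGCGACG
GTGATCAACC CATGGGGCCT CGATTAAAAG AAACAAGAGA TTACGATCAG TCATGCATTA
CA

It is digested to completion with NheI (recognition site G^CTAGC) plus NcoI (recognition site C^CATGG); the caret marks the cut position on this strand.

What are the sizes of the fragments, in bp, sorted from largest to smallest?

NheI sites (GCTAGC) start at positions 6, 25, 55, 133.
NheI cuts after the first base of each site, so after positions 6, 25, 55, 133.
The NcoI site (CCATGG) starts at position 190.
NcoI cuts after the first base of each site, so after position 190.
Combined cut positions: 6, 25, 55, 133, 190.
Linear molecule, 5 cuts → 6 fragments:
  1–6 → 6 bp
  7–25 → 19 bp
  26–55 → 30 bp
  56–133 → 78 bp
  134–190 → 57 bp
  191–242 → 52 bp
Sorted largest to smallest: 78, 57, 52, 30, 19, 6 bp.

78, 57, 52, 30, 19, 6 bp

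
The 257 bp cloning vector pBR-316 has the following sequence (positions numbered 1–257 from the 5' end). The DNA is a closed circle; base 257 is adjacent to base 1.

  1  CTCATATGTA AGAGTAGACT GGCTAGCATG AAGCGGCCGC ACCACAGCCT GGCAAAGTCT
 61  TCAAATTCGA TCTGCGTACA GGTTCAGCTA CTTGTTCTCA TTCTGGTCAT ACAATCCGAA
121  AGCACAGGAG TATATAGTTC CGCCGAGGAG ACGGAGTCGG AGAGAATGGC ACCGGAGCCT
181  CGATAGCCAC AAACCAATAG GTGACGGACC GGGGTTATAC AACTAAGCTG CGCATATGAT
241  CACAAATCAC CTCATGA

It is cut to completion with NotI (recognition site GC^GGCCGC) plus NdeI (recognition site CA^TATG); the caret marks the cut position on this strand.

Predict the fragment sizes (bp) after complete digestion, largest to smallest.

The NotI site (GCGGCCGC) starts at position 33.
NotI cuts after base 2 of each site, so after position 34.
NdeI sites (CATATG) start at positions 3, 233.
NdeI cuts after base 2 of each site, so after positions 4, 234.
Combined cut positions: 4, 34, 234.
Circular molecule, 3 cuts → 3 fragments:
  5–34 → 30 bp
  35–234 → 200 bp
  235–257 then 1–4 → 23 + 4 = 27 bp
Sorted largest to smallest: 200, 30, 27 bp.

200, 30, 27 bp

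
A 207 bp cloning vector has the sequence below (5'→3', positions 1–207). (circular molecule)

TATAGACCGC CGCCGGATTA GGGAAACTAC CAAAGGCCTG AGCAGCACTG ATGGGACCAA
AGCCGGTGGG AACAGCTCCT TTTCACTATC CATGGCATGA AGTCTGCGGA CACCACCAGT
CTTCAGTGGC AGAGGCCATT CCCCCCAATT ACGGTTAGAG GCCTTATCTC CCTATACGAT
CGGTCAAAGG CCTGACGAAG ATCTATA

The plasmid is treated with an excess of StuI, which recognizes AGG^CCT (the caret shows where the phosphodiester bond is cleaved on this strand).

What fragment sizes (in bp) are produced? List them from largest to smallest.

StuI sites (AGGCCT) start at positions 34, 159, 188.
StuI cuts after base 3 of each site, so after positions 36, 161, 190.
Circular molecule, 3 cuts → 3 fragments:
  37–161 → 125 bp
  162–190 → 29 bp
  191–207 then 1–36 → 17 + 36 = 53 bp
Sorted largest to smallest: 125, 53, 29 bp.

125, 53, 29 bp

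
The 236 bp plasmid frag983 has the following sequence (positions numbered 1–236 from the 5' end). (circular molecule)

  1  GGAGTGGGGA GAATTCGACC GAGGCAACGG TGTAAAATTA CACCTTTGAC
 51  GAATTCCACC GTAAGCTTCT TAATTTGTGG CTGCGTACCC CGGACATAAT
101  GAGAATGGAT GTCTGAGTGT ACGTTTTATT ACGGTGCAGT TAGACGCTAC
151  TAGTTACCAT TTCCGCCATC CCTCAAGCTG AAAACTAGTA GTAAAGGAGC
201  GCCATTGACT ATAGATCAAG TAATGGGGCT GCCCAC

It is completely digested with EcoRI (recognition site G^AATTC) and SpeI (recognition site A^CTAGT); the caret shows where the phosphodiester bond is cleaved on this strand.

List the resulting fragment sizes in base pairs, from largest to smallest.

EcoRI sites (GAATTC) start at positions 11, 51.
EcoRI cuts after the first base of each site, so after positions 11, 51.
SpeI sites (ACTAGT) start at positions 149, 184.
SpeI cuts after the first base of each site, so after positions 149, 184.
Combined cut positions: 11, 51, 149, 184.
Circular molecule, 4 cuts → 4 fragments:
  12–51 → 40 bp
  52–149 → 98 bp
  150–184 → 35 bp
  185–236 then 1–11 → 52 + 11 = 63 bp
Sorted largest to smallest: 98, 63, 40, 35 bp.

98, 63, 40, 35 bp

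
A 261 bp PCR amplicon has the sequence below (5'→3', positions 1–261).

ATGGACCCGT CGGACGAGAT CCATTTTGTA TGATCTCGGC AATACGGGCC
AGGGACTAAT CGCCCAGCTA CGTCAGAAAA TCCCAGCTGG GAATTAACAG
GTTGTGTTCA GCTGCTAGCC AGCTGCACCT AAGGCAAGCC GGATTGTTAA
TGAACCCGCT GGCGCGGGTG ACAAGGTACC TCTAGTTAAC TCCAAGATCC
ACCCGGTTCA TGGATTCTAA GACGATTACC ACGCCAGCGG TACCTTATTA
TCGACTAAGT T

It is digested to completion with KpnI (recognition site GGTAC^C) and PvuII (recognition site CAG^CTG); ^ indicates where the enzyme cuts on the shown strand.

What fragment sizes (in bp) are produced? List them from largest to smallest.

KpnI sites (GGTACC) start at positions 175, 239.
KpnI cuts after base 5 of each site (before the last base), so after positions 179, 243.
PvuII sites (CAGCTG) start at positions 84, 109, 120.
PvuII cuts after base 3 of each site, so after positions 86, 111, 122.
Combined cut positions: 86, 111, 122, 179, 243.
Linear molecule, 5 cuts → 6 fragments:
  1–86 → 86 bp
  87–111 → 25 bp
  112–122 → 11 bp
  123–179 → 57 bp
  180–243 → 64 bp
  244–261 → 18 bp
Sorted largest to smallest: 86, 64, 57, 25, 18, 11 bp.

86, 64, 57, 25, 18, 11 bp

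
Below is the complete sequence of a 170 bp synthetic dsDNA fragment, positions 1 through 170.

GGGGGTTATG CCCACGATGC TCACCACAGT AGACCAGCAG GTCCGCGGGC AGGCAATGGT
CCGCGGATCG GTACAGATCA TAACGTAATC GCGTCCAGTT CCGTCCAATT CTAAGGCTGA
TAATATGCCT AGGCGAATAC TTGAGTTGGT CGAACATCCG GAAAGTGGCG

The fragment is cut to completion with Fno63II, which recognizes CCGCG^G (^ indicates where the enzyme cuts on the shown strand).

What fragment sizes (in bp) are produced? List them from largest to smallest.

105, 47, 18 bp

Fno63II sites (CCGCGG) start at positions 43, 61.
Fno63II cuts after base 5 of each site (before the last base), so after positions 47, 65.
Linear molecule, 2 cuts → 3 fragments:
  1–47 → 47 bp
  48–65 → 18 bp
  66–170 → 105 bp
Sorted largest to smallest: 105, 47, 18 bp.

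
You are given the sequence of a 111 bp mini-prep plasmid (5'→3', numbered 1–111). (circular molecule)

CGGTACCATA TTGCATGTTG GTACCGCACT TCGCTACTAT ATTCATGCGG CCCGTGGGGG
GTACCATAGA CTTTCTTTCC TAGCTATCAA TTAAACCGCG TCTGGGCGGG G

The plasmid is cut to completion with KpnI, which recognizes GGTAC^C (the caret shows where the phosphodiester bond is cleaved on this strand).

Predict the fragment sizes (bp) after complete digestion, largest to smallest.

KpnI sites (GGTACC) start at positions 2, 20, 60.
KpnI cuts after base 5 of each site (before the last base), so after positions 6, 24, 64.
Circular molecule, 3 cuts → 3 fragments:
  7–24 → 18 bp
  25–64 → 40 bp
  65–111 then 1–6 → 47 + 6 = 53 bp
Sorted largest to smallest: 53, 40, 18 bp.

53, 40, 18 bp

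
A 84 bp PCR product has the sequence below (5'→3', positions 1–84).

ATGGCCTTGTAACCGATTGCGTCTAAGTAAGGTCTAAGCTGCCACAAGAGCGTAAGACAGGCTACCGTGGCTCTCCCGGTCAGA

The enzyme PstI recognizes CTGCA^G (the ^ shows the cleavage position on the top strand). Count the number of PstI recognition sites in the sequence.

0

No occurrence of CTGCAG is present in the sequence.
PstI does not cut: 0 sites.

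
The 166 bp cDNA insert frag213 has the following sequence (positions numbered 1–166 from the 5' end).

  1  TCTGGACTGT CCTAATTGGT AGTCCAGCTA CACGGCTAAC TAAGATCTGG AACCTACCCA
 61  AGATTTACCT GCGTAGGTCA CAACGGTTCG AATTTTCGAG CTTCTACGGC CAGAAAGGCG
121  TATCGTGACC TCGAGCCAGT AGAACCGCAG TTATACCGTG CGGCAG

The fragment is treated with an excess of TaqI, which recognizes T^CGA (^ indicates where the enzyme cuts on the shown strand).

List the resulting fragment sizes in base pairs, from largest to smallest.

TaqI sites (TCGA) start at positions 88, 96, 131.
TaqI cuts after the first base of each site, so after positions 88, 96, 131.
Linear molecule, 3 cuts → 4 fragments:
  1–88 → 88 bp
  89–96 → 8 bp
  97–131 → 35 bp
  132–166 → 35 bp
Sorted largest to smallest: 88, 35, 35, 8 bp.

88, 35, 35, 8 bp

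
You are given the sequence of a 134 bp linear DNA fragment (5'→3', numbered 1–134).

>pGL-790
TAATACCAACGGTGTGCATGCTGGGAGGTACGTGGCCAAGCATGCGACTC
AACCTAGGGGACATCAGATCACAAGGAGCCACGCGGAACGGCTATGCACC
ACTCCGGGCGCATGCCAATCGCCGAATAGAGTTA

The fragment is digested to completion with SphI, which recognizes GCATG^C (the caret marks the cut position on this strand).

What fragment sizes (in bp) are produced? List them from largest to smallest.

SphI sites (GCATGC) start at positions 16, 40, 110.
SphI cuts after base 5 of each site (before the last base), so after positions 20, 44, 114.
Linear molecule, 3 cuts → 4 fragments:
  1–20 → 20 bp
  21–44 → 24 bp
  45–114 → 70 bp
  115–134 → 20 bp
Sorted largest to smallest: 70, 24, 20, 20 bp.

70, 24, 20, 20 bp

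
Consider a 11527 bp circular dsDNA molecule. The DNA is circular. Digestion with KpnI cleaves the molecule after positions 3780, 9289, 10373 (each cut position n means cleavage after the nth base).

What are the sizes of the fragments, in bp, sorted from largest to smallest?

Circular molecule, 3 cuts → 3 fragments:
  9289 − 3780 = 5509 bp
  10373 − 9289 = 1084 bp
  wrap: 11527 − 10373 + 3780 = 4934 bp
Sorted largest to smallest: 5509, 4934, 1084 bp.

5509, 4934, 1084 bp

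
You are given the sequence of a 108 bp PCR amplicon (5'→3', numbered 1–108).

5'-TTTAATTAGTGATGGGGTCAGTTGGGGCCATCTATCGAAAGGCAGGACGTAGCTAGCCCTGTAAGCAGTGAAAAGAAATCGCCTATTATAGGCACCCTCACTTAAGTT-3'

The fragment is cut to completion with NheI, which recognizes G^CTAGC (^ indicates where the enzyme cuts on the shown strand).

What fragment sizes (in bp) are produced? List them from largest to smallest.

56, 52 bp

The NheI site (GCTAGC) starts at position 52.
NheI cuts after the first base of each site, so after position 52.
Linear molecule, 1 cut → 2 fragments:
  1–52 → 52 bp
  53–108 → 56 bp
Sorted largest to smallest: 56, 52 bp.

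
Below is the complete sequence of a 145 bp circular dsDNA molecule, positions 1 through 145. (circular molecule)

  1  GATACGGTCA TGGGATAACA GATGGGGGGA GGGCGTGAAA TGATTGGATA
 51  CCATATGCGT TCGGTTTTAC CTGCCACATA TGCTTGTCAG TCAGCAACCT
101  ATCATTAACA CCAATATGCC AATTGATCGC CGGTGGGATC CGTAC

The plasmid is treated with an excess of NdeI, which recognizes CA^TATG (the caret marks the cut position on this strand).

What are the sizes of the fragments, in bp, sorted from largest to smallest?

120, 25 bp

NdeI sites (CATATG) start at positions 52, 77.
NdeI cuts after base 2 of each site, so after positions 53, 78.
Circular molecule, 2 cuts → 2 fragments:
  54–78 → 25 bp
  79–145 then 1–53 → 67 + 53 = 120 bp
Sorted largest to smallest: 120, 25 bp.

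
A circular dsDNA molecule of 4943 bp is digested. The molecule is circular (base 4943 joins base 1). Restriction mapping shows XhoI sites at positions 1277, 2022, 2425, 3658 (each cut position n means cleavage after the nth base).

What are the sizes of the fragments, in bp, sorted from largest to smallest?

Circular molecule, 4 cuts → 4 fragments:
  2022 − 1277 = 745 bp
  2425 − 2022 = 403 bp
  3658 − 2425 = 1233 bp
  wrap: 4943 − 3658 + 1277 = 2562 bp
Sorted largest to smallest: 2562, 1233, 745, 403 bp.

2562, 1233, 745, 403 bp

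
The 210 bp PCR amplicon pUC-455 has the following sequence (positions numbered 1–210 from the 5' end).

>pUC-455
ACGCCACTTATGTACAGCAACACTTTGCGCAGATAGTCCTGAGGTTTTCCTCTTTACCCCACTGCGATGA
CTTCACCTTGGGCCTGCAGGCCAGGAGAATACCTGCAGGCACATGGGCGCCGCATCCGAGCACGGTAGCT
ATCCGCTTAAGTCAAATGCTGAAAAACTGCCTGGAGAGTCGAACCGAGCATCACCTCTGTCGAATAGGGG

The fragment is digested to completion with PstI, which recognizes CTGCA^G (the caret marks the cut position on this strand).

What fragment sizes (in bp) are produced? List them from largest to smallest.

103, 88, 19 bp

PstI sites (CTGCAG) start at positions 84, 103.
PstI cuts after base 5 of each site (before the last base), so after positions 88, 107.
Linear molecule, 2 cuts → 3 fragments:
  1–88 → 88 bp
  89–107 → 19 bp
  108–210 → 103 bp
Sorted largest to smallest: 103, 88, 19 bp.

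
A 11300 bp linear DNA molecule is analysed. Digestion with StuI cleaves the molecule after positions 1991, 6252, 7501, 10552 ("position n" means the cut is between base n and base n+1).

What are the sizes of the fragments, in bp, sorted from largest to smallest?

Linear molecule, 4 cuts → 5 fragments:
  1991 − 0 = 1991 bp
  6252 − 1991 = 4261 bp
  7501 − 6252 = 1249 bp
  10552 − 7501 = 3051 bp
  11300 − 10552 = 748 bp
Sorted largest to smallest: 4261, 3051, 1991, 1249, 748 bp.

4261, 3051, 1991, 1249, 748 bp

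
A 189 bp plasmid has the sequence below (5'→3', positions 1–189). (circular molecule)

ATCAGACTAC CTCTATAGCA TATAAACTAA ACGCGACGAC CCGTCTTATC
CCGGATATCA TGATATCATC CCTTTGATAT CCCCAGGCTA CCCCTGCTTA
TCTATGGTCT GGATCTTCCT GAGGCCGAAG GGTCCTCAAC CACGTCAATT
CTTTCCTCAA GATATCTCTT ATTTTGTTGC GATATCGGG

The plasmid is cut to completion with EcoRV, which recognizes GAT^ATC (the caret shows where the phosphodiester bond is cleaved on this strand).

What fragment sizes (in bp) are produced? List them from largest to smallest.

85, 62, 20, 14, 8 bp

EcoRV sites (GATATC) start at positions 54, 62, 76, 161, 181.
EcoRV cuts after base 3 of each site, so after positions 56, 64, 78, 163, 183.
Circular molecule, 5 cuts → 5 fragments:
  57–64 → 8 bp
  65–78 → 14 bp
  79–163 → 85 bp
  164–183 → 20 bp
  184–189 then 1–56 → 6 + 56 = 62 bp
Sorted largest to smallest: 85, 62, 20, 14, 8 bp.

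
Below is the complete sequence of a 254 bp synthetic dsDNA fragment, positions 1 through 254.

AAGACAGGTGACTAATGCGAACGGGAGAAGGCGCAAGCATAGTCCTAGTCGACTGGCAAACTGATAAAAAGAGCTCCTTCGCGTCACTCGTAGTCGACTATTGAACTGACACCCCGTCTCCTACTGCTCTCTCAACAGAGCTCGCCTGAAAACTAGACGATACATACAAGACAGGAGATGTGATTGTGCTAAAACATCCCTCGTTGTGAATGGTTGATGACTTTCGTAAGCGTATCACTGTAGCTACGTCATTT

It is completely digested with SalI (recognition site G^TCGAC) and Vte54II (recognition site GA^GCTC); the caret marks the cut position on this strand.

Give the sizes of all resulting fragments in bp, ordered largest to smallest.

SalI sites (GTCGAC) start at positions 48, 93.
SalI cuts after the first base of each site, so after positions 48, 93.
Vte54II sites (GAGCTC) start at positions 71, 138.
Vte54II cuts after base 2 of each site, so after positions 72, 139.
Combined cut positions: 48, 72, 93, 139.
Linear molecule, 4 cuts → 5 fragments:
  1–48 → 48 bp
  49–72 → 24 bp
  73–93 → 21 bp
  94–139 → 46 bp
  140–254 → 115 bp
Sorted largest to smallest: 115, 48, 46, 24, 21 bp.

115, 48, 46, 24, 21 bp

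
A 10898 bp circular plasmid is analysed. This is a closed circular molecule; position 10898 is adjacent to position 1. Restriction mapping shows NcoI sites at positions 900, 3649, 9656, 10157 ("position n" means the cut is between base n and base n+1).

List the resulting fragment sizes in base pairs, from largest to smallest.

6007, 2749, 1641, 501 bp

Circular molecule, 4 cuts → 4 fragments:
  3649 − 900 = 2749 bp
  9656 − 3649 = 6007 bp
  10157 − 9656 = 501 bp
  wrap: 10898 − 10157 + 900 = 1641 bp
Sorted largest to smallest: 6007, 2749, 1641, 501 bp.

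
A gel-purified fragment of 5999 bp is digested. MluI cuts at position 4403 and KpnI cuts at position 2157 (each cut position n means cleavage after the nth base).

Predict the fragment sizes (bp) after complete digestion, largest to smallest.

2246, 2157, 1596 bp

Combined cut positions (sorted): 2157, 4403.
Linear molecule, 2 cuts → 3 fragments:
  2157 − 0 = 2157 bp
  4403 − 2157 = 2246 bp
  5999 − 4403 = 1596 bp
Sorted largest to smallest: 2246, 2157, 1596 bp.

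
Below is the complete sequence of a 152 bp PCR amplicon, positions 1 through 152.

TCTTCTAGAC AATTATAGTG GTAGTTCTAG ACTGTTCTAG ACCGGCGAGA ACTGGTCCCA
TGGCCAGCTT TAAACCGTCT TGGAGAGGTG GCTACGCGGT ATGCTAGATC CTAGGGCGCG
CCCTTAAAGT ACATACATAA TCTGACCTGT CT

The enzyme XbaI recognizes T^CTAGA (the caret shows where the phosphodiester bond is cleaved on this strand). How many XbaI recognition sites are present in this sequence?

TCTAGA occurs starting at positions 4, 26, 36.
XbaI cuts at 3 sites.

3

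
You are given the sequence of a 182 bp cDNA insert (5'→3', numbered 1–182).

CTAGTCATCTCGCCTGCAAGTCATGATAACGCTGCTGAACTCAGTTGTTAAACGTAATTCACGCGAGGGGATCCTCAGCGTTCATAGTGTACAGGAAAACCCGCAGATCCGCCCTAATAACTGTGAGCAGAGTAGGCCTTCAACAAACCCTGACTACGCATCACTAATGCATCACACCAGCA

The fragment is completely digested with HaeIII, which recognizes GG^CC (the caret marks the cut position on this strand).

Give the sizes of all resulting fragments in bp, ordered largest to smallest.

The HaeIII site (GGCC) starts at position 135.
HaeIII cuts after base 2 of each site, so after position 136.
Linear molecule, 1 cut → 2 fragments:
  1–136 → 136 bp
  137–182 → 46 bp
Sorted largest to smallest: 136, 46 bp.

136, 46 bp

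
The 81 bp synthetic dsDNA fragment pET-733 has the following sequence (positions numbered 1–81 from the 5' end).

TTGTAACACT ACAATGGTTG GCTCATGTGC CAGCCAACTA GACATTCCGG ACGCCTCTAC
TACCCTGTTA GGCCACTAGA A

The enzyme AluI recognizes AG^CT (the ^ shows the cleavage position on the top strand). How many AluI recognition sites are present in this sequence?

No occurrence of AGCT is present in the sequence.
AluI does not cut: 0 sites.

0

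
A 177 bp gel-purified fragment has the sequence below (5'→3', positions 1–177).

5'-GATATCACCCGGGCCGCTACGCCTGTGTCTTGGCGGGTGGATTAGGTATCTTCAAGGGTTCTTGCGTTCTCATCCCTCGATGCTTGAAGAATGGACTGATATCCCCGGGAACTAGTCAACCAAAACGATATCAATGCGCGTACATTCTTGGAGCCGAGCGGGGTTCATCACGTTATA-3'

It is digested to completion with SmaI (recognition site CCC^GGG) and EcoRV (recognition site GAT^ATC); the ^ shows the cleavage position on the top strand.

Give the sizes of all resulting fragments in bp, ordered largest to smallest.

90, 48, 23, 7, 6, 3 bp

SmaI sites (CCCGGG) start at positions 8, 104.
SmaI cuts after base 3 of each site, so after positions 10, 106.
EcoRV sites (GATATC) start at positions 1, 98, 127.
EcoRV cuts after base 3 of each site, so after positions 3, 100, 129.
Combined cut positions: 3, 10, 100, 106, 129.
Linear molecule, 5 cuts → 6 fragments:
  1–3 → 3 bp
  4–10 → 7 bp
  11–100 → 90 bp
  101–106 → 6 bp
  107–129 → 23 bp
  130–177 → 48 bp
Sorted largest to smallest: 90, 48, 23, 7, 6, 3 bp.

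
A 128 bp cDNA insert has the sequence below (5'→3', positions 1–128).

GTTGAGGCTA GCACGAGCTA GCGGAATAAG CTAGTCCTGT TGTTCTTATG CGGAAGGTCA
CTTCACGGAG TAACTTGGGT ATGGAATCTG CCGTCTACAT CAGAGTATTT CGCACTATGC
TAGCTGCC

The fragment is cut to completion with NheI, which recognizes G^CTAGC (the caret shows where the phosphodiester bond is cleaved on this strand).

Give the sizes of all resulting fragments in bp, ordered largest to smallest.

NheI sites (GCTAGC) start at positions 7, 17, 119.
NheI cuts after the first base of each site, so after positions 7, 17, 119.
Linear molecule, 3 cuts → 4 fragments:
  1–7 → 7 bp
  8–17 → 10 bp
  18–119 → 102 bp
  120–128 → 9 bp
Sorted largest to smallest: 102, 10, 9, 7 bp.

102, 10, 9, 7 bp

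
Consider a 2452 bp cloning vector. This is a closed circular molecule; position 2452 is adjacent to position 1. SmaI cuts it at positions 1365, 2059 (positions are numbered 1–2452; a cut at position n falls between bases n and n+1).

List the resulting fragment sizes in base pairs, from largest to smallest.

1758, 694 bp

Circular molecule, 2 cuts → 2 fragments:
  2059 − 1365 = 694 bp
  wrap: 2452 − 2059 + 1365 = 1758 bp
Sorted largest to smallest: 1758, 694 bp.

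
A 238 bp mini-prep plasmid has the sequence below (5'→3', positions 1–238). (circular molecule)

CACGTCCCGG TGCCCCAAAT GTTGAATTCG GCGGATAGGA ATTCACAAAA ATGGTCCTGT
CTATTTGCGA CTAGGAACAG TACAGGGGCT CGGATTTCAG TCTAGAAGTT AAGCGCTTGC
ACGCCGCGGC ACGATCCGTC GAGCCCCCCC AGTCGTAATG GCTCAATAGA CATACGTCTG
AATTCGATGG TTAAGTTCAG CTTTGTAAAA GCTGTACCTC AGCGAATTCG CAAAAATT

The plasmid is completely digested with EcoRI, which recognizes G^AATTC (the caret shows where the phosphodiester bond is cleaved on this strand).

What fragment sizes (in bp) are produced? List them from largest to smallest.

141, 44, 38, 15 bp

EcoRI sites (GAATTC) start at positions 24, 39, 180, 224.
EcoRI cuts after the first base of each site, so after positions 24, 39, 180, 224.
Circular molecule, 4 cuts → 4 fragments:
  25–39 → 15 bp
  40–180 → 141 bp
  181–224 → 44 bp
  225–238 then 1–24 → 14 + 24 = 38 bp
Sorted largest to smallest: 141, 44, 38, 15 bp.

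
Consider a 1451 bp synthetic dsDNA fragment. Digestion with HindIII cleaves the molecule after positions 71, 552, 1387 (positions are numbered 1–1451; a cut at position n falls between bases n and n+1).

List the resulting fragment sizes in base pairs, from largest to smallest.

835, 481, 71, 64 bp

Linear molecule, 3 cuts → 4 fragments:
  71 − 0 = 71 bp
  552 − 71 = 481 bp
  1387 − 552 = 835 bp
  1451 − 1387 = 64 bp
Sorted largest to smallest: 835, 481, 71, 64 bp.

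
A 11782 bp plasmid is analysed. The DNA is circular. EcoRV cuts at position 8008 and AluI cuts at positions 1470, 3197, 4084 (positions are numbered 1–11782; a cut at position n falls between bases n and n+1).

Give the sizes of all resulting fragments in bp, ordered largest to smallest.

5244, 3924, 1727, 887 bp

Combined cut positions (sorted): 1470, 3197, 4084, 8008.
Circular molecule, 4 cuts → 4 fragments:
  3197 − 1470 = 1727 bp
  4084 − 3197 = 887 bp
  8008 − 4084 = 3924 bp
  wrap: 11782 − 8008 + 1470 = 5244 bp
Sorted largest to smallest: 5244, 3924, 1727, 887 bp.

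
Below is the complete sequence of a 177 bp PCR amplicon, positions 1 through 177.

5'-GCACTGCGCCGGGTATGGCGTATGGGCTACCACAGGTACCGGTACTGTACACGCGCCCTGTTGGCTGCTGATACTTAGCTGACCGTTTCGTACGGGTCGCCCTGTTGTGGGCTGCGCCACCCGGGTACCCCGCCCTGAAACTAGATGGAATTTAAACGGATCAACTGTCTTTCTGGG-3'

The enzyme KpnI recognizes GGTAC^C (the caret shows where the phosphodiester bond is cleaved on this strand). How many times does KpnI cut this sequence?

GGTACC occurs starting at positions 35, 124.
KpnI cuts at 2 sites.

2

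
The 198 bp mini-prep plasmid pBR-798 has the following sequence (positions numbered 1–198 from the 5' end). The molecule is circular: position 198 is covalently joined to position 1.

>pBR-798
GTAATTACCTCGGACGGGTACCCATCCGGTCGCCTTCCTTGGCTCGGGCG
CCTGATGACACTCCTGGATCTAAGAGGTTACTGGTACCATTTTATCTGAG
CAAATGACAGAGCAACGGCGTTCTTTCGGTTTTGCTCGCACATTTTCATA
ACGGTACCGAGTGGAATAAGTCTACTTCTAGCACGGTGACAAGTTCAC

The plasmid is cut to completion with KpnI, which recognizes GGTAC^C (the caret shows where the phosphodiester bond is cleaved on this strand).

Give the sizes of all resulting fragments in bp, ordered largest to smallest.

KpnI sites (GGTACC) start at positions 17, 83, 153.
KpnI cuts after base 5 of each site (before the last base), so after positions 21, 87, 157.
Circular molecule, 3 cuts → 3 fragments:
  22–87 → 66 bp
  88–157 → 70 bp
  158–198 then 1–21 → 41 + 21 = 62 bp
Sorted largest to smallest: 70, 66, 62 bp.

70, 66, 62 bp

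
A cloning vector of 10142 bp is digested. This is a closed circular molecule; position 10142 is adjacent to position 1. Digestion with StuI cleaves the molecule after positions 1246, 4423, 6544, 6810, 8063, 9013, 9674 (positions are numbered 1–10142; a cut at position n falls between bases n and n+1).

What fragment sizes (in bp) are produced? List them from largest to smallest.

Circular molecule, 7 cuts → 7 fragments:
  4423 − 1246 = 3177 bp
  6544 − 4423 = 2121 bp
  6810 − 6544 = 266 bp
  8063 − 6810 = 1253 bp
  9013 − 8063 = 950 bp
  9674 − 9013 = 661 bp
  wrap: 10142 − 9674 + 1246 = 1714 bp
Sorted largest to smallest: 3177, 2121, 1714, 1253, 950, 661, 266 bp.

3177, 2121, 1714, 1253, 950, 661, 266 bp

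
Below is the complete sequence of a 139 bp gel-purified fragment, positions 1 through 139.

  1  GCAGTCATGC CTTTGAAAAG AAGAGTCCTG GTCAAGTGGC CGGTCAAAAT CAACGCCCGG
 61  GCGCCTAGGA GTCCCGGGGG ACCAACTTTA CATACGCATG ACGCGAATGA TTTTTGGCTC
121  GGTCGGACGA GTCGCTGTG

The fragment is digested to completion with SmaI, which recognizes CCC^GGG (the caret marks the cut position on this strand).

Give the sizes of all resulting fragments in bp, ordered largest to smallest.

64, 58, 17 bp

SmaI sites (CCCGGG) start at positions 56, 73.
SmaI cuts after base 3 of each site, so after positions 58, 75.
Linear molecule, 2 cuts → 3 fragments:
  1–58 → 58 bp
  59–75 → 17 bp
  76–139 → 64 bp
Sorted largest to smallest: 64, 58, 17 bp.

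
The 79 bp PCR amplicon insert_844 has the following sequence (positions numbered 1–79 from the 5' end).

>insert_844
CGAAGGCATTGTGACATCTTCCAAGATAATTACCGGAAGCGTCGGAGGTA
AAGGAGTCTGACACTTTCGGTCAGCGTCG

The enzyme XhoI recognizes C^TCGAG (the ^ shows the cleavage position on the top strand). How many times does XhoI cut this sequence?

0

No occurrence of CTCGAG is present in the sequence.
XhoI does not cut: 0 sites.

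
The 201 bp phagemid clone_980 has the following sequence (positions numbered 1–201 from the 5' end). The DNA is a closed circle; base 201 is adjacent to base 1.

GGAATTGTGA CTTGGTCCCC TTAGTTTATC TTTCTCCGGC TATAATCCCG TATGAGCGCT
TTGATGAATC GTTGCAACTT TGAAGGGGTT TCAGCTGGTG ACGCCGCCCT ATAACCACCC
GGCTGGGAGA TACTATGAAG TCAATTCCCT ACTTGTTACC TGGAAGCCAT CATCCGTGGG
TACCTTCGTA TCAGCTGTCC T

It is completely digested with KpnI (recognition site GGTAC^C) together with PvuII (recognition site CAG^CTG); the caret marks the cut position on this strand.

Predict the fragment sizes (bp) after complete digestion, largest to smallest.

The KpnI site (GGTACC) starts at position 179.
KpnI cuts after base 5 of each site (before the last base), so after position 183.
PvuII sites (CAGCTG) start at positions 92, 192.
PvuII cuts after base 3 of each site, so after positions 94, 194.
Combined cut positions: 94, 183, 194.
Circular molecule, 3 cuts → 3 fragments:
  95–183 → 89 bp
  184–194 → 11 bp
  195–201 then 1–94 → 7 + 94 = 101 bp
Sorted largest to smallest: 101, 89, 11 bp.

101, 89, 11 bp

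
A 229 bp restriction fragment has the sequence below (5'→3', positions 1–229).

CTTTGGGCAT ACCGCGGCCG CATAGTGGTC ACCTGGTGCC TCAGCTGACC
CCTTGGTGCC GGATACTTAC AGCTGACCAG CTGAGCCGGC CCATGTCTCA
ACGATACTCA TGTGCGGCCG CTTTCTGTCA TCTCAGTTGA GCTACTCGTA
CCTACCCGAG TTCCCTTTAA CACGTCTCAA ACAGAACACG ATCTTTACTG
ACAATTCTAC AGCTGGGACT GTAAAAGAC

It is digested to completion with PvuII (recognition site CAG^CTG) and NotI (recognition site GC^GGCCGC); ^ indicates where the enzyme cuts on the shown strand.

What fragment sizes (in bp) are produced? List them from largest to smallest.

97, 35, 29, 28, 17, 15, 8 bp

PvuII sites (CAGCTG) start at positions 42, 70, 78, 210.
PvuII cuts after base 3 of each site, so after positions 44, 72, 80, 212.
NotI sites (GCGGCCGC) start at positions 14, 114.
NotI cuts after base 2 of each site, so after positions 15, 115.
Combined cut positions: 15, 44, 72, 80, 115, 212.
Linear molecule, 6 cuts → 7 fragments:
  1–15 → 15 bp
  16–44 → 29 bp
  45–72 → 28 bp
  73–80 → 8 bp
  81–115 → 35 bp
  116–212 → 97 bp
  213–229 → 17 bp
Sorted largest to smallest: 97, 35, 29, 28, 17, 15, 8 bp.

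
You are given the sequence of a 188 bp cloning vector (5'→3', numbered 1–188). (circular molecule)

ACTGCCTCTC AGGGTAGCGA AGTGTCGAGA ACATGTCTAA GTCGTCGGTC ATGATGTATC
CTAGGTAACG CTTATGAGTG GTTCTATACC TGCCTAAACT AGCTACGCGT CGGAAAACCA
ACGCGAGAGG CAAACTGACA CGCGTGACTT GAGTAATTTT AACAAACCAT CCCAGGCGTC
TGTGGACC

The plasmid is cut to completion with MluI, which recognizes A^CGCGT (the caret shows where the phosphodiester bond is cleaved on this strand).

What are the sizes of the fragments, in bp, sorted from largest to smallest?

153, 35 bp

MluI sites (ACGCGT) start at positions 105, 140.
MluI cuts after the first base of each site, so after positions 105, 140.
Circular molecule, 2 cuts → 2 fragments:
  106–140 → 35 bp
  141–188 then 1–105 → 48 + 105 = 153 bp
Sorted largest to smallest: 153, 35 bp.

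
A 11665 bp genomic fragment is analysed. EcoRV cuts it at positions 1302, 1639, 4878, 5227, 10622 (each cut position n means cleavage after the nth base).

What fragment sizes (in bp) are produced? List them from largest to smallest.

Linear molecule, 5 cuts → 6 fragments:
  1302 − 0 = 1302 bp
  1639 − 1302 = 337 bp
  4878 − 1639 = 3239 bp
  5227 − 4878 = 349 bp
  10622 − 5227 = 5395 bp
  11665 − 10622 = 1043 bp
Sorted largest to smallest: 5395, 3239, 1302, 1043, 349, 337 bp.

5395, 3239, 1302, 1043, 349, 337 bp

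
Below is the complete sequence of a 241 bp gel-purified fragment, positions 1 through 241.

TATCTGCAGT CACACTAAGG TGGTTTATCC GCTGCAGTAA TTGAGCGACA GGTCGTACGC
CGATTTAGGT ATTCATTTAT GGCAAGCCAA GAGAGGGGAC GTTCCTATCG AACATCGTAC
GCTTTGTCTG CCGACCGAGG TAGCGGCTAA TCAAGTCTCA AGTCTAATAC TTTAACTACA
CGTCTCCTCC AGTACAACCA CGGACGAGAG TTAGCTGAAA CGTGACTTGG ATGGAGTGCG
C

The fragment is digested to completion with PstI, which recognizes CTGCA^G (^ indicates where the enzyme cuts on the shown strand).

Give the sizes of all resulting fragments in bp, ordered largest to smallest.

205, 28, 8 bp

PstI sites (CTGCAG) start at positions 4, 32.
PstI cuts after base 5 of each site (before the last base), so after positions 8, 36.
Linear molecule, 2 cuts → 3 fragments:
  1–8 → 8 bp
  9–36 → 28 bp
  37–241 → 205 bp
Sorted largest to smallest: 205, 28, 8 bp.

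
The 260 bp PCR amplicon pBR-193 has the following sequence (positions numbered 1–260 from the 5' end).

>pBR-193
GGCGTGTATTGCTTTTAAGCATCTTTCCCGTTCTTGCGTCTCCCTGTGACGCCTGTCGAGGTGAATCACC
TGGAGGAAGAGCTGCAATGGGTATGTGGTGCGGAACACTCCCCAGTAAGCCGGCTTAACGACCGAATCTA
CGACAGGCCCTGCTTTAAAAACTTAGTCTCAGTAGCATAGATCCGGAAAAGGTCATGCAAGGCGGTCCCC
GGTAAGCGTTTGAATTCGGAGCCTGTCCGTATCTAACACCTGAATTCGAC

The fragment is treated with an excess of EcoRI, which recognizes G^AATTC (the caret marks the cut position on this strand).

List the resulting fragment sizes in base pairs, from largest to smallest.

222, 30, 8 bp

EcoRI sites (GAATTC) start at positions 222, 252.
EcoRI cuts after the first base of each site, so after positions 222, 252.
Linear molecule, 2 cuts → 3 fragments:
  1–222 → 222 bp
  223–252 → 30 bp
  253–260 → 8 bp
Sorted largest to smallest: 222, 30, 8 bp.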